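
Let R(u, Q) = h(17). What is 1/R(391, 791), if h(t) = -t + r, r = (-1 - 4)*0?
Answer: -1/17 ≈ -0.058824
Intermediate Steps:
r = 0 (r = -5*0 = 0)
h(t) = -t (h(t) = -t + 0 = -t)
R(u, Q) = -17 (R(u, Q) = -1*17 = -17)
1/R(391, 791) = 1/(-17) = -1/17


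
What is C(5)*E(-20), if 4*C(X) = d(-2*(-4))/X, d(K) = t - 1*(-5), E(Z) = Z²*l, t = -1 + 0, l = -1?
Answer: -80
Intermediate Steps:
t = -1
E(Z) = -Z² (E(Z) = Z²*(-1) = -Z²)
d(K) = 4 (d(K) = -1 - 1*(-5) = -1 + 5 = 4)
C(X) = 1/X (C(X) = (4/X)/4 = 1/X)
C(5)*E(-20) = (-1*(-20)²)/5 = (-1*400)/5 = (⅕)*(-400) = -80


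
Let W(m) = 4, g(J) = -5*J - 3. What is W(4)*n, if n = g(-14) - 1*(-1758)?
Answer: 7300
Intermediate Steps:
g(J) = -3 - 5*J
n = 1825 (n = (-3 - 5*(-14)) - 1*(-1758) = (-3 + 70) + 1758 = 67 + 1758 = 1825)
W(4)*n = 4*1825 = 7300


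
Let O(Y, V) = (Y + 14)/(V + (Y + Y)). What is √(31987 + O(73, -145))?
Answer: √32074 ≈ 179.09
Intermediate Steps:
O(Y, V) = (14 + Y)/(V + 2*Y)
√(31987 + O(73, -145)) = √(31987 + (14 + 73)/(-145 + 2*73)) = √(31987 + 87/(-145 + 146)) = √(31987 + 87/1) = √(31987 + 1*87) = √(31987 + 87) = √32074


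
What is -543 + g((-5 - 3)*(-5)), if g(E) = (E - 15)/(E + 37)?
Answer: -41786/77 ≈ -542.68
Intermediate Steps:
g(E) = (-15 + E)/(37 + E)
-543 + g((-5 - 3)*(-5)) = -543 + (-15 + (-5 - 3)*(-5))/(37 + (-5 - 3)*(-5)) = -543 + (-15 - 8*(-5))/(37 - 8*(-5)) = -543 + (-15 + 40)/(37 + 40) = -543 + 25/77 = -41786/77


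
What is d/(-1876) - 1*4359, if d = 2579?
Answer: -8180063/1876 ≈ -4360.4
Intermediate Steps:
d/(-1876) - 1*4359 = 2579/(-1876) - 1*4359 = 2579*(-1/1876) - 4359 = -2579/1876 - 4359 = -8180063/1876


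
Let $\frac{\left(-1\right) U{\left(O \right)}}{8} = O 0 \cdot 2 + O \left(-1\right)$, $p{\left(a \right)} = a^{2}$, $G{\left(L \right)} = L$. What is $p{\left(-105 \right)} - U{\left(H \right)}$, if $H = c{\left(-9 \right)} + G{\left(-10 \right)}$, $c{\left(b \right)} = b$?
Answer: $11177$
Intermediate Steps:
$H = -19$ ($H = -9 - 10 = -19$)
$U{\left(O \right)} = 8 O$ ($U{\left(O \right)} = - 8 \left(O 0 \cdot 2 + O \left(-1\right)\right) = - 8 \left(0 \cdot 2 - O\right) = - 8 \left(0 - O\right) = - 8 \left(- O\right) = 8 O$)
$p{\left(-105 \right)} - U{\left(H \right)} = \left(-105\right)^{2} - 8 \left(-19\right) = 11025 - -152 = 11025 + 152 = 11177$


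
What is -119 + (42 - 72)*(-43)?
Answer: 1171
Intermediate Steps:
-119 + (42 - 72)*(-43) = -119 - 30*(-43) = -119 + 1290 = 1171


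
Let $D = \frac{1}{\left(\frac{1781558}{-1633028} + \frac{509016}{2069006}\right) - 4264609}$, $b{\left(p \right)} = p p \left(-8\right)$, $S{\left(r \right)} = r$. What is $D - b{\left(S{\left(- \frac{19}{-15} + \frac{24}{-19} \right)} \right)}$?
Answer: $\frac{28749446444410696474}{292593325633063566273675} \approx 9.8257 \cdot 10^{-5}$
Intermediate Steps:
$b{\left(p \right)} = - 8 p^{2}$ ($b{\left(p \right)} = p^{2} \left(-8\right) = - 8 p^{2}$)
$D = - \frac{844686182542}{3602257009948458803}$ ($D = \frac{1}{\left(1781558 \left(- \frac{1}{1633028}\right) + 509016 \cdot \frac{1}{2069006}\right) - 4264609} = \frac{1}{\left(- \frac{890779}{816514} + \frac{254508}{1034503}\right) - 4264609} = \frac{1}{- \frac{713704202725}{844686182542} - 4264609} = \frac{1}{- \frac{3602257009948458803}{844686182542}} = - \frac{844686182542}{3602257009948458803} \approx -2.3449 \cdot 10^{-7}$)
$D - b{\left(S{\left(- \frac{19}{-15} + \frac{24}{-19} \right)} \right)} = - \frac{844686182542}{3602257009948458803} - - 8 \left(- \frac{19}{-15} + \frac{24}{-19}\right)^{2} = - \frac{844686182542}{3602257009948458803} - - 8 \left(\left(-19\right) \left(- \frac{1}{15}\right) + 24 \left(- \frac{1}{19}\right)\right)^{2} = - \frac{844686182542}{3602257009948458803} - - 8 \left(\frac{19}{15} - \frac{24}{19}\right)^{2} = - \frac{844686182542}{3602257009948458803} - - \frac{8}{81225} = - \frac{844686182542}{3602257009948458803} + \frac{8}{81225} = \frac{28749446444410696474}{292593325633063566273675}$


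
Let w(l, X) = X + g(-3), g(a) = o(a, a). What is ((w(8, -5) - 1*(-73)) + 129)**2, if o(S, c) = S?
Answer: 37636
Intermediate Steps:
g(a) = a
w(l, X) = -3 + X (w(l, X) = X - 3 = -3 + X)
((w(8, -5) - 1*(-73)) + 129)**2 = (((-3 - 5) - 1*(-73)) + 129)**2 = ((-8 + 73) + 129)**2 = (65 + 129)**2 = 194**2 = 37636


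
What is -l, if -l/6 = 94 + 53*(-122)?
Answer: -38232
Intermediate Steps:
l = 38232 (l = -6*(94 + 53*(-122)) = -6*(94 - 6466) = -6*(-6372) = 38232)
-l = -1*38232 = -38232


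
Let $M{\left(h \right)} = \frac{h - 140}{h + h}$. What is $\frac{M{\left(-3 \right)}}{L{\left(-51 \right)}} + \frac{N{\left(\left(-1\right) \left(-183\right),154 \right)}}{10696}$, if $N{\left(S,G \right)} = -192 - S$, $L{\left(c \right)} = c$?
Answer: $- \frac{822139}{1636488} \approx -0.50238$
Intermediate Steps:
$M{\left(h \right)} = \frac{-140 + h}{2 h}$
$\frac{M{\left(-3 \right)}}{L{\left(-51 \right)}} + \frac{N{\left(\left(-1\right) \left(-183\right),154 \right)}}{10696} = \frac{\frac{1}{2} \frac{1}{-3} \left(-140 - 3\right)}{-51} + \frac{-192 - \left(-1\right) \left(-183\right)}{10696} = \frac{1}{2} \left(- \frac{1}{3}\right) \left(-143\right) \left(- \frac{1}{51}\right) + \left(-192 - 183\right) \frac{1}{10696} = \frac{143}{6} \left(- \frac{1}{51}\right) + \left(-192 - 183\right) \frac{1}{10696} = - \frac{143}{306} - \frac{375}{10696} = - \frac{822139}{1636488}$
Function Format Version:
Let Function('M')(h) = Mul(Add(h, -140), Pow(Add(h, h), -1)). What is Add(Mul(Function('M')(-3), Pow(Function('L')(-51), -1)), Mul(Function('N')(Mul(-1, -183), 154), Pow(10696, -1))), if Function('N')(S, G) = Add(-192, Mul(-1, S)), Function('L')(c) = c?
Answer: Rational(-822139, 1636488) ≈ -0.50238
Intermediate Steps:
Function('M')(h) = Mul(Rational(1, 2), Pow(h, -1), Add(-140, h)) (Function('M')(h) = Mul(Add(-140, h), Pow(Mul(2, h), -1)) = Mul(Add(-140, h), Mul(Rational(1, 2), Pow(h, -1))) = Mul(Rational(1, 2), Pow(h, -1), Add(-140, h)))
Add(Mul(Function('M')(-3), Pow(Function('L')(-51), -1)), Mul(Function('N')(Mul(-1, -183), 154), Pow(10696, -1))) = Add(Mul(Mul(Rational(1, 2), Pow(-3, -1), Add(-140, -3)), Pow(-51, -1)), Mul(Add(-192, Mul(-1, Mul(-1, -183))), Pow(10696, -1))) = Add(Mul(Mul(Rational(1, 2), Rational(-1, 3), -143), Rational(-1, 51)), Mul(Add(-192, Mul(-1, 183)), Rational(1, 10696))) = Add(Mul(Rational(143, 6), Rational(-1, 51)), Mul(Add(-192, -183), Rational(1, 10696))) = Add(Rational(-143, 306), Mul(-375, Rational(1, 10696))) = Add(Rational(-143, 306), Rational(-375, 10696)) = Rational(-822139, 1636488)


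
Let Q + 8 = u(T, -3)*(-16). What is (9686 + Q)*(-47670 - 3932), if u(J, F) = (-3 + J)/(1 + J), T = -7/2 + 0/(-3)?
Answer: -2486287564/5 ≈ -4.9726e+8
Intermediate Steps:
T = -7/2 (T = -7*½ + 0*(-⅓) = -7/2 + 0 = -7/2 ≈ -3.5000)
u(J, F) = (-3 + J)/(1 + J)
Q = -248/5 (Q = -8 + ((-3 - 7/2)/(1 - 7/2))*(-16) = -8 + (-13/2/(-5/2))*(-16) = -8 - ⅖*(-13/2)*(-16) = -8 + (13/5)*(-16) = -8 - 208/5 = -248/5 ≈ -49.600)
(9686 + Q)*(-47670 - 3932) = (9686 - 248/5)*(-47670 - 3932) = (48182/5)*(-51602) = -2486287564/5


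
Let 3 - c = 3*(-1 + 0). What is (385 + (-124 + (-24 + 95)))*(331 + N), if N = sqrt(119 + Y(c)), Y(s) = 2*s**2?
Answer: 109892 + 332*sqrt(191) ≈ 1.1448e+5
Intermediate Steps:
c = 6 (c = 3 - 3*(-1 + 0) = 3 - 3*(-1) = 3 - 1*(-3) = 3 + 3 = 6)
N = sqrt(191) (N = sqrt(119 + 2*6**2) = sqrt(119 + 2*36) = sqrt(119 + 72) = sqrt(191) ≈ 13.820)
(385 + (-124 + (-24 + 95)))*(331 + N) = (385 + (-124 + (-24 + 95)))*(331 + sqrt(191)) = (385 + (-124 + 71))*(331 + sqrt(191)) = (385 - 53)*(331 + sqrt(191)) = 332*(331 + sqrt(191)) = 109892 + 332*sqrt(191)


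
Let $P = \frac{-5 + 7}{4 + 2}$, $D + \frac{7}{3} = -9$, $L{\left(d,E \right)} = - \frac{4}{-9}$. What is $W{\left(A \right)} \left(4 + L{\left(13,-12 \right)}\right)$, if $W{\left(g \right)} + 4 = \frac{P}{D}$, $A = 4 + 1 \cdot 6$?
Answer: $- \frac{2740}{153} \approx -17.909$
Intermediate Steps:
$L{\left(d,E \right)} = \frac{4}{9}$ ($L{\left(d,E \right)} = \left(-4\right) \left(- \frac{1}{9}\right) = \frac{4}{9}$)
$A = 10$ ($A = 4 + 6 = 10$)
$D = - \frac{34}{3}$ ($D = - \frac{7}{3} - 9 = - \frac{34}{3} \approx -11.333$)
$P = \frac{1}{3}$ ($P = \frac{2}{6} = 2 \cdot \frac{1}{6} = \frac{1}{3} \approx 0.33333$)
$W{\left(g \right)} = - \frac{137}{34}$ ($W{\left(g \right)} = -4 + \frac{1}{3 \left(- \frac{34}{3}\right)} = -4 + \frac{1}{3} \left(- \frac{3}{34}\right) = -4 - \frac{1}{34} = - \frac{137}{34}$)
$W{\left(A \right)} \left(4 + L{\left(13,-12 \right)}\right) = - \frac{137 \left(4 + \frac{4}{9}\right)}{34} = \left(- \frac{137}{34}\right) \frac{40}{9} = - \frac{2740}{153}$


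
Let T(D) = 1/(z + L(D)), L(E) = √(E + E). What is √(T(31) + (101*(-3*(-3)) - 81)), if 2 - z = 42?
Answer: √(33119 - 828*√62)/√(40 - √62) ≈ 28.774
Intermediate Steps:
z = -40 (z = 2 - 1*42 = 2 - 42 = -40)
L(E) = √2*√E (L(E) = √(2*E) = √2*√E)
T(D) = 1/(-40 + √2*√D)
√(T(31) + (101*(-3*(-3)) - 81)) = √(1/(-40 + √2*√31) + (101*(-3*(-3)) - 81)) = √(1/(-40 + √62) + (101*9 - 81)) = √(1/(-40 + √62) + (909 - 81)) = √(1/(-40 + √62) + 828) = √(828 + 1/(-40 + √62))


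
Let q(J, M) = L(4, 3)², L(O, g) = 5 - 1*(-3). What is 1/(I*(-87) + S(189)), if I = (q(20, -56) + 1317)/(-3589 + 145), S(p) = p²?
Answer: 1148/41047757 ≈ 2.7967e-5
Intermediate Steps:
L(O, g) = 8 (L(O, g) = 5 + 3 = 8)
q(J, M) = 64 (q(J, M) = 8² = 64)
I = -1381/3444 (I = (64 + 1317)/(-3589 + 145) = 1381/(-3444) = 1381*(-1/3444) = -1381/3444 ≈ -0.40099)
1/(I*(-87) + S(189)) = 1/(-1381/3444*(-87) + 189²) = 1/(40049/1148 + 35721) = 1/(41047757/1148) = 1148/41047757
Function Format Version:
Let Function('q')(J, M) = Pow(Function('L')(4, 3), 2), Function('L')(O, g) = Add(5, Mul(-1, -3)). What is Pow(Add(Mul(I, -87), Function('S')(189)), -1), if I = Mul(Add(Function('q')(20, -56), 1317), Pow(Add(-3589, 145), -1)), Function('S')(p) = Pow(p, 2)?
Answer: Rational(1148, 41047757) ≈ 2.7967e-5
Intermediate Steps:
Function('L')(O, g) = 8 (Function('L')(O, g) = Add(5, 3) = 8)
Function('q')(J, M) = 64 (Function('q')(J, M) = Pow(8, 2) = 64)
I = Rational(-1381, 3444) (I = Mul(Add(64, 1317), Pow(Add(-3589, 145), -1)) = Mul(1381, Pow(-3444, -1)) = Mul(1381, Rational(-1, 3444)) = Rational(-1381, 3444) ≈ -0.40099)
Pow(Add(Mul(I, -87), Function('S')(189)), -1) = Pow(Add(Mul(Rational(-1381, 3444), -87), Pow(189, 2)), -1) = Pow(Add(Rational(40049, 1148), 35721), -1) = Pow(Rational(41047757, 1148), -1) = Rational(1148, 41047757)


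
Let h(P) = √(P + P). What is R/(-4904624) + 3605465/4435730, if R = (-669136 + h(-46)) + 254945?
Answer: 1952068961459/2175558781552 - I*√23/2452312 ≈ 0.89727 - 1.9556e-6*I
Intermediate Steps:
h(P) = √2*√P (h(P) = √(2*P) = √2*√P)
R = -414191 + 2*I*√23 (R = (-669136 + √2*√(-46)) + 254945 = (-669136 + √2*(I*√46)) + 254945 = (-669136 + 2*I*√23) + 254945 = -414191 + 2*I*√23 ≈ -4.1419e+5 + 9.5917*I)
R/(-4904624) + 3605465/4435730 = (-414191 + 2*I*√23)/(-4904624) + 3605465/4435730 = (-414191 + 2*I*√23)*(-1/4904624) + 3605465*(1/4435730) = (414191/4904624 - I*√23/2452312) + 721093/887146 = 1952068961459/2175558781552 - I*√23/2452312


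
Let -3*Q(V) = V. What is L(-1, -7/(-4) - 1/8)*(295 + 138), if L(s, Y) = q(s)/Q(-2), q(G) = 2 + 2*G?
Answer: 0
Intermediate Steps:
Q(V) = -V/3
L(s, Y) = 3 + 3*s (L(s, Y) = (2 + 2*s)/((-1/3*(-2))) = (2 + 2*s)/(2/3) = (2 + 2*s)*(3/2) = 3 + 3*s)
L(-1, -7/(-4) - 1/8)*(295 + 138) = (3 + 3*(-1))*(295 + 138) = (3 - 3)*433 = 0*433 = 0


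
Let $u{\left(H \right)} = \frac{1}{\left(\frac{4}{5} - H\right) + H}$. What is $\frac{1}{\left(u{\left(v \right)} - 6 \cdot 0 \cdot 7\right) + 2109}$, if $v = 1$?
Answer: $\frac{4}{8441} \approx 0.00047388$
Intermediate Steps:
$u{\left(H \right)} = \frac{5}{4}$ ($u{\left(H \right)} = \frac{1}{\left(4 \cdot \frac{1}{5} - H\right) + H} = \frac{1}{\left(\frac{4}{5} - H\right) + H} = \frac{1}{\frac{4}{5}} = \frac{5}{4}$)
$\frac{1}{\left(u{\left(v \right)} - 6 \cdot 0 \cdot 7\right) + 2109} = \frac{1}{\left(\frac{5}{4} - 6 \cdot 0 \cdot 7\right) + 2109} = \frac{1}{\left(\frac{5}{4} - 0\right) + 2109} = \frac{1}{\left(\frac{5}{4} + 0\right) + 2109} = \frac{1}{\frac{5}{4} + 2109} = \frac{1}{\frac{8441}{4}} = \frac{4}{8441}$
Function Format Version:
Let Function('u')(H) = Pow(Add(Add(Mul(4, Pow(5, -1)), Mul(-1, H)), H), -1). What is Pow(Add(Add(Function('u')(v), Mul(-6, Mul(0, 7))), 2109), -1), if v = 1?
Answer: Rational(4, 8441) ≈ 0.00047388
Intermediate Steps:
Function('u')(H) = Rational(5, 4) (Function('u')(H) = Pow(Add(Add(Mul(4, Rational(1, 5)), Mul(-1, H)), H), -1) = Pow(Add(Add(Rational(4, 5), Mul(-1, H)), H), -1) = Pow(Rational(4, 5), -1) = Rational(5, 4))
Pow(Add(Add(Function('u')(v), Mul(-6, Mul(0, 7))), 2109), -1) = Pow(Add(Add(Rational(5, 4), Mul(-6, Mul(0, 7))), 2109), -1) = Pow(Add(Add(Rational(5, 4), Mul(-6, 0)), 2109), -1) = Pow(Add(Add(Rational(5, 4), 0), 2109), -1) = Pow(Add(Rational(5, 4), 2109), -1) = Pow(Rational(8441, 4), -1) = Rational(4, 8441)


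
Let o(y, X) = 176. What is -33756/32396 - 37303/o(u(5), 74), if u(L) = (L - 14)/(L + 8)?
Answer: -303602261/1425424 ≈ -212.99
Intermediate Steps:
u(L) = (-14 + L)/(8 + L)
-33756/32396 - 37303/o(u(5), 74) = -33756/32396 - 37303/176 = -33756*1/32396 - 37303*1/176 = -8439/8099 - 37303/176 = -303602261/1425424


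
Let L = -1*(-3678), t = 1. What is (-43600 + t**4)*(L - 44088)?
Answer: 1761835590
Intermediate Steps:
L = 3678
(-43600 + t**4)*(L - 44088) = (-43600 + 1**4)*(3678 - 44088) = (-43600 + 1)*(-40410) = -43599*(-40410) = 1761835590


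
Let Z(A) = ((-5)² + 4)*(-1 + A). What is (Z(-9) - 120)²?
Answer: 168100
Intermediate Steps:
Z(A) = -29 + 29*A (Z(A) = (25 + 4)*(-1 + A) = 29*(-1 + A) = -29 + 29*A)
(Z(-9) - 120)² = ((-29 + 29*(-9)) - 120)² = ((-29 - 261) - 120)² = (-290 - 120)² = (-410)² = 168100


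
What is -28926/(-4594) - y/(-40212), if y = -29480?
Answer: 128467649/23091741 ≈ 5.5634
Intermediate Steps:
-28926/(-4594) - y/(-40212) = -28926/(-4594) - 1*(-29480)/(-40212) = -28926*(-1/4594) + 29480*(-1/40212) = 14463/2297 - 7370/10053 = 128467649/23091741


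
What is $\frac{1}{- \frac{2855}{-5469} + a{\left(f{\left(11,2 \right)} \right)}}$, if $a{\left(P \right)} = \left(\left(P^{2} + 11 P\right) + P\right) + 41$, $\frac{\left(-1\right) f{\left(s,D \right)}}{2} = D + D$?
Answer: $\frac{5469}{52076} \approx 0.10502$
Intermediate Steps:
$f{\left(s,D \right)} = - 4 D$ ($f{\left(s,D \right)} = - 2 \left(D + D\right) = - 2 \cdot 2 D = - 4 D$)
$a{\left(P \right)} = 41 + P^{2} + 12 P$ ($a{\left(P \right)} = \left(P^{2} + 12 P\right) + 41 = 41 + P^{2} + 12 P$)
$\frac{1}{- \frac{2855}{-5469} + a{\left(f{\left(11,2 \right)} \right)}} = \frac{1}{- \frac{2855}{-5469} + \left(41 + \left(\left(-4\right) 2\right)^{2} + 12 \left(\left(-4\right) 2\right)\right)} = \frac{1}{\left(-2855\right) \left(- \frac{1}{5469}\right) + \left(41 + \left(-8\right)^{2} + 12 \left(-8\right)\right)} = \frac{1}{\frac{2855}{5469} + \left(41 + 64 - 96\right)} = \frac{1}{\frac{2855}{5469} + 9} = \frac{1}{\frac{52076}{5469}} = \frac{5469}{52076}$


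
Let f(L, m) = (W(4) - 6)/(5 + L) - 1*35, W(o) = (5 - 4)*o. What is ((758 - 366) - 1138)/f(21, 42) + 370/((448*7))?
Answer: 1911353/89376 ≈ 21.386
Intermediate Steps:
W(o) = o (W(o) = 1*o = o)
f(L, m) = -35 - 2/(5 + L) (f(L, m) = (4 - 6)/(5 + L) - 1*35 = -2/(5 + L) - 35 = -35 - 2/(5 + L))
((758 - 366) - 1138)/f(21, 42) + 370/((448*7)) = ((758 - 366) - 1138)/(((-177 - 35*21)/(5 + 21))) + 370/((448*7)) = (392 - 1138)/(((-177 - 735)/26)) + 370/3136 = -746/((1/26)*(-912)) + 370*(1/3136) = -746/(-456/13) + 185/1568 = -746*(-13/456) + 185/1568 = 4849/228 + 185/1568 = 1911353/89376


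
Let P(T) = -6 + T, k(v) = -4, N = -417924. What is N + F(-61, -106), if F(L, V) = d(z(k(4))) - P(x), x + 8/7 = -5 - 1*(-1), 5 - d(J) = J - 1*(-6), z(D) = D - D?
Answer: -2925397/7 ≈ -4.1791e+5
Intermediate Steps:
z(D) = 0
d(J) = -1 - J (d(J) = 5 - (J - 1*(-6)) = 5 - (J + 6) = 5 - (6 + J) = 5 + (-6 - J) = -1 - J)
x = -36/7 (x = -8/7 + (-5 - 1*(-1)) = -8/7 + (-5 + 1) = -8/7 - 4 = -36/7 ≈ -5.1429)
F(L, V) = 71/7 (F(L, V) = (-1 - 1*0) - (-6 - 36/7) = (-1 + 0) - 1*(-78/7) = -1 + 78/7 = 71/7)
N + F(-61, -106) = -417924 + 71/7 = -2925397/7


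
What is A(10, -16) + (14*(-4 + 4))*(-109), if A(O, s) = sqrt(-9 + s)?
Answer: 5*I ≈ 5.0*I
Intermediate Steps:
A(10, -16) + (14*(-4 + 4))*(-109) = sqrt(-9 - 16) + (14*(-4 + 4))*(-109) = sqrt(-25) + (14*0)*(-109) = 5*I + 0*(-109) = 5*I + 0 = 5*I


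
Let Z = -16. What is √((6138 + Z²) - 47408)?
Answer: I*√41014 ≈ 202.52*I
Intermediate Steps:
√((6138 + Z²) - 47408) = √((6138 + (-16)²) - 47408) = √((6138 + 256) - 47408) = √(6394 - 47408) = √(-41014) = I*√41014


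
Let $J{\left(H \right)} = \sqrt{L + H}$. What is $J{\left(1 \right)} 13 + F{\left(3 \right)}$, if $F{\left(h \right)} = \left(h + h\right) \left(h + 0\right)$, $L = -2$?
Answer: $18 + 13 i \approx 18.0 + 13.0 i$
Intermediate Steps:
$F{\left(h \right)} = 2 h^{2}$ ($F{\left(h \right)} = 2 h h = 2 h^{2}$)
$J{\left(H \right)} = \sqrt{-2 + H}$
$J{\left(1 \right)} 13 + F{\left(3 \right)} = \sqrt{-2 + 1} \cdot 13 + 2 \cdot 3^{2} = \sqrt{-1} \cdot 13 + 2 \cdot 9 = i 13 + 18 = 13 i + 18 = 18 + 13 i$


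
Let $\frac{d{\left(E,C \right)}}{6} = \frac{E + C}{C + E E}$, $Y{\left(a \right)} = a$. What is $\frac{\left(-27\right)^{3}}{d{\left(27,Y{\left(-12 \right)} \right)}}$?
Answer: $- \frac{1568079}{10} \approx -1.5681 \cdot 10^{5}$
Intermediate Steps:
$d{\left(E,C \right)} = \frac{6 \left(C + E\right)}{C + E^{2}}$ ($d{\left(E,C \right)} = 6 \frac{E + C}{C + E E} = 6 \frac{C + E}{C + E^{2}} = \frac{6 \left(C + E\right)}{C + E^{2}}$)
$\frac{\left(-27\right)^{3}}{d{\left(27,Y{\left(-12 \right)} \right)}} = \frac{\left(-27\right)^{3}}{6 \frac{1}{-12 + 27^{2}} \left(-12 + 27\right)} = - \frac{19683}{6 \frac{1}{-12 + 729} \cdot 15} = - \frac{19683}{6 \cdot \frac{1}{717} \cdot 15} = - \frac{19683}{\frac{30}{239}} = \left(-19683\right) \frac{239}{30} = - \frac{1568079}{10}$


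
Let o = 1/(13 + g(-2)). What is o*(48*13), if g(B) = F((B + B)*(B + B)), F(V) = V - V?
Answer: 48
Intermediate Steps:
F(V) = 0
g(B) = 0
o = 1/13 (o = 1/(13 + 0) = 1/13 ≈ 0.076923)
o*(48*13) = (48*13)/13 = (1/13)*624 = 48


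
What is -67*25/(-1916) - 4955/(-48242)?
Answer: 45149565/46215836 ≈ 0.97693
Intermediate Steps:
-67*25/(-1916) - 4955/(-48242) = -1675*(-1/1916) - 4955*(-1/48242) = 1675/1916 + 4955/48242 = 45149565/46215836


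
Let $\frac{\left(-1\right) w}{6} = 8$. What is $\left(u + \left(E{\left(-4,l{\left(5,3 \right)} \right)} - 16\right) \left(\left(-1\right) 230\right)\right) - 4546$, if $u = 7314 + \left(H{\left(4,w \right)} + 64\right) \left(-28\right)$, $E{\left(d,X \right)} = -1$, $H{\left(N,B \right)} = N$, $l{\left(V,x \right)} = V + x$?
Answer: $4774$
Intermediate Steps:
$w = -48$ ($w = \left(-6\right) 8 = -48$)
$u = 5410$ ($u = 7314 + \left(4 + 64\right) \left(-28\right) = 7314 + 68 \left(-28\right) = 7314 - 1904 = 5410$)
$\left(u + \left(E{\left(-4,l{\left(5,3 \right)} \right)} - 16\right) \left(\left(-1\right) 230\right)\right) - 4546 = \left(5410 + \left(-1 - 16\right) \left(\left(-1\right) 230\right)\right) - 4546 = \left(5410 - -3910\right) - 4546 = \left(5410 + 3910\right) - 4546 = 9320 - 4546 = 4774$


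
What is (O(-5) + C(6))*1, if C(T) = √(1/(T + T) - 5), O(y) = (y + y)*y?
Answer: 50 + I*√177/6 ≈ 50.0 + 2.2174*I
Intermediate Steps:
O(y) = 2*y² (O(y) = (2*y)*y = 2*y²)
C(T) = √(-5 + 1/(2*T)) (C(T) = √(1/(2*T) - 5) = √(-5 + 1/(2*T)))
(O(-5) + C(6))*1 = (2*(-5)² + √(-20 + 2/6)/2)*1 = (2*25 + √(-20 + 2*(⅙))/2)*1 = (50 + √(-20 + ⅓)/2)*1 = (50 + √(-59/3)/2)*1 = (50 + (I*√177/3)/2)*1 = (50 + I*√177/6)*1 = 50 + I*√177/6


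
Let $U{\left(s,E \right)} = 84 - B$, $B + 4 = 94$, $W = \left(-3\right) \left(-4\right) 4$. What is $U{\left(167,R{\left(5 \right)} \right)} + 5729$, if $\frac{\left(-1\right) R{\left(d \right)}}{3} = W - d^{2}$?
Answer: $5723$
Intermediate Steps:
$W = 48$ ($W = 12 \cdot 4 = 48$)
$B = 90$ ($B = -4 + 94 = 90$)
$R{\left(d \right)} = -144 + 3 d^{2}$ ($R{\left(d \right)} = - 3 \left(48 - d^{2}\right) = -144 + 3 d^{2}$)
$U{\left(s,E \right)} = -6$ ($U{\left(s,E \right)} = 84 - 90 = -6$)
$U{\left(167,R{\left(5 \right)} \right)} + 5729 = -6 + 5729 = 5723$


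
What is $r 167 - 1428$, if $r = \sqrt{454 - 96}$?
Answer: $-1428 + 167 \sqrt{358} \approx 1731.8$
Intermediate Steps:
$r = \sqrt{358} \approx 18.921$
$r 167 - 1428 = \sqrt{358} \cdot 167 - 1428 = 167 \sqrt{358} - 1428 = -1428 + 167 \sqrt{358}$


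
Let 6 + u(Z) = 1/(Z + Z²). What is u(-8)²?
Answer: 112225/3136 ≈ 35.786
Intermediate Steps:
u(Z) = -6 + 1/(Z + Z²)
u(-8)² = ((1 - 6*(-8) - 6*(-8)²)/((-8)*(1 - 8)))² = (-⅛*(1 + 48 - 6*64)/(-7))² = (-⅛*(-⅐)*(1 + 48 - 384))² = (-⅛*(-⅐)*(-335))² = (-335/56)² = 112225/3136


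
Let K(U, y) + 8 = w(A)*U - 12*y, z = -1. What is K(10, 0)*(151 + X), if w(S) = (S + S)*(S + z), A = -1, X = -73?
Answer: 2496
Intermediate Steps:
w(S) = 2*S*(-1 + S) (w(S) = (S + S)*(S - 1) = (2*S)*(-1 + S) = 2*S*(-1 + S))
K(U, y) = -8 - 12*y + 4*U (K(U, y) = -8 + ((2*(-1)*(-1 - 1))*U - 12*y) = -8 + ((2*(-1)*(-2))*U - 12*y) = -8 + (4*U - 12*y) = -8 + (-12*y + 4*U) = -8 - 12*y + 4*U)
K(10, 0)*(151 + X) = (-8 - 12*0 + 4*10)*(151 - 73) = (-8 + 0 + 40)*78 = 32*78 = 2496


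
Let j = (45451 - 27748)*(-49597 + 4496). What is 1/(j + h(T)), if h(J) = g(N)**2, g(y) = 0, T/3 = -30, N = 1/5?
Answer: -1/798423003 ≈ -1.2525e-9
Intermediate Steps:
N = 1/5 ≈ 0.20000
T = -90 (T = 3*(-30) = -90)
h(J) = 0 (h(J) = 0**2 = 0)
j = -798423003 (j = 17703*(-45101) = -798423003)
1/(j + h(T)) = 1/(-798423003 + 0) = 1/(-798423003) = -1/798423003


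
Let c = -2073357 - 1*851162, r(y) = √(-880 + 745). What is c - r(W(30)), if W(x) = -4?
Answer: -2924519 - 3*I*√15 ≈ -2.9245e+6 - 11.619*I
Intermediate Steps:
r(y) = 3*I*√15 (r(y) = √(-135) = 3*I*√15)
c = -2924519 (c = -2073357 - 851162 = -2924519)
c - r(W(30)) = -2924519 - 3*I*√15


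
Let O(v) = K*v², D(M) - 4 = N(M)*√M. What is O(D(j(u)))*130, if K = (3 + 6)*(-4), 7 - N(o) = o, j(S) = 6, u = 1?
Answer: -102960 - 37440*√6 ≈ -1.9467e+5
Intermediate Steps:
N(o) = 7 - o
K = -36 (K = 9*(-4) = -36)
D(M) = 4 + √M*(7 - M) (D(M) = 4 + (7 - M)*√M = 4 + √M*(7 - M))
O(v) = -36*v²
O(D(j(u)))*130 = -36*(4 + √6*(7 - 1*6))²*130 = -36*(4 + √6*(7 - 6))²*130 = -36*(4 + √6*1)²*130 = -36*(4 + √6)²*130 = -4680*(4 + √6)²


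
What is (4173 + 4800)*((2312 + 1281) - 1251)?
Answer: 21014766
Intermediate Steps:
(4173 + 4800)*((2312 + 1281) - 1251) = 8973*(3593 - 1251) = 8973*2342 = 21014766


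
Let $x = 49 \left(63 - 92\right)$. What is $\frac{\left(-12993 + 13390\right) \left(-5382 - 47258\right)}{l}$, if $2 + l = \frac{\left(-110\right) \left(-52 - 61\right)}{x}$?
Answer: $\frac{3712021460}{1909} \approx 1.9445 \cdot 10^{6}$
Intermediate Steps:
$x = -1421$ ($x = 49 \left(-29\right) = -1421$)
$l = - \frac{15272}{1421}$ ($l = -2 + \frac{\left(-110\right) \left(-52 - 61\right)}{-1421} = -2 + \left(-110\right) \left(-113\right) \left(- \frac{1}{1421}\right) = -2 + 12430 \left(- \frac{1}{1421}\right) = -2 - \frac{12430}{1421} = - \frac{15272}{1421} \approx -10.747$)
$\frac{\left(-12993 + 13390\right) \left(-5382 - 47258\right)}{l} = \frac{\left(-12993 + 13390\right) \left(-5382 - 47258\right)}{- \frac{15272}{1421}} = 397 \left(-52640\right) \left(- \frac{1421}{15272}\right) = \left(-20898080\right) \left(- \frac{1421}{15272}\right) = \frac{3712021460}{1909}$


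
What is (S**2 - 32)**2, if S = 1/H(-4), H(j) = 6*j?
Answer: 339701761/331776 ≈ 1023.9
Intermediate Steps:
S = -1/24 (S = 1/(6*(-4)) = 1/(-24) = -1/24 ≈ -0.041667)
(S**2 - 32)**2 = ((-1/24)**2 - 32)**2 = (1/576 - 32)**2 = (-18431/576)**2 = 339701761/331776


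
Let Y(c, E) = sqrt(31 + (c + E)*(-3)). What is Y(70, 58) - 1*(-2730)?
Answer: 2730 + I*sqrt(353) ≈ 2730.0 + 18.788*I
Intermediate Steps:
Y(c, E) = sqrt(31 - 3*E - 3*c) (Y(c, E) = sqrt(31 + (E + c)*(-3)) = sqrt(31 + (-3*E - 3*c)) = sqrt(31 - 3*E - 3*c))
Y(70, 58) - 1*(-2730) = sqrt(31 - 3*58 - 3*70) - 1*(-2730) = sqrt(31 - 174 - 210) + 2730 = sqrt(-353) + 2730 = I*sqrt(353) + 2730 = 2730 + I*sqrt(353)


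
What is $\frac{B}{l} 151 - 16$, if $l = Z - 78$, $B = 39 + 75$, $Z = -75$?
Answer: $- \frac{6554}{51} \approx -128.51$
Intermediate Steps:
$B = 114$
$l = -153$ ($l = -75 - 78 = -153$)
$\frac{B}{l} 151 - 16 = \frac{114}{-153} \cdot 151 - 16 = 114 \left(- \frac{1}{153}\right) 151 - 16 = \left(- \frac{38}{51}\right) 151 - 16 = - \frac{5738}{51} - 16 = - \frac{6554}{51}$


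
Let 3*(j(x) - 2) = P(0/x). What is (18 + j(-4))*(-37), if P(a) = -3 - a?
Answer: -703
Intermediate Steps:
j(x) = 1 (j(x) = 2 + (-3 - 0/x)/3 = 2 + (-3 - 1*0)/3 = 2 + (-3 + 0)/3 = 2 + (1/3)*(-3) = 2 - 1 = 1)
(18 + j(-4))*(-37) = (18 + 1)*(-37) = 19*(-37) = -703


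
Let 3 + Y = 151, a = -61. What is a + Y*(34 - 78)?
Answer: -6573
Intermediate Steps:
Y = 148 (Y = -3 + 151 = 148)
a + Y*(34 - 78) = -61 + 148*(34 - 78) = -61 + 148*(-44) = -61 - 6512 = -6573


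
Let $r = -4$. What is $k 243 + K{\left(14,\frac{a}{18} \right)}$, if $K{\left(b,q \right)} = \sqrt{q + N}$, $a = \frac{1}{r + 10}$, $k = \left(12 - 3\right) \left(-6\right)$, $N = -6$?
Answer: $-13122 + \frac{i \sqrt{1941}}{18} \approx -13122.0 + 2.4476 i$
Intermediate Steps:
$k = -54$ ($k = 9 \left(-6\right) = -54$)
$a = \frac{1}{6}$ ($a = \frac{1}{-4 + 10} = \frac{1}{6} \approx 0.16667$)
$K{\left(b,q \right)} = \sqrt{-6 + q}$ ($K{\left(b,q \right)} = \sqrt{q - 6} = \sqrt{-6 + q}$)
$k 243 + K{\left(14,\frac{a}{18} \right)} = \left(-54\right) 243 + \sqrt{-6 + \frac{1}{6 \cdot 18}} = -13122 + \sqrt{-6 + \frac{1}{6} \cdot \frac{1}{18}} = -13122 + \sqrt{-6 + \frac{1}{108}} = -13122 + \sqrt{- \frac{647}{108}} = -13122 + \frac{i \sqrt{1941}}{18}$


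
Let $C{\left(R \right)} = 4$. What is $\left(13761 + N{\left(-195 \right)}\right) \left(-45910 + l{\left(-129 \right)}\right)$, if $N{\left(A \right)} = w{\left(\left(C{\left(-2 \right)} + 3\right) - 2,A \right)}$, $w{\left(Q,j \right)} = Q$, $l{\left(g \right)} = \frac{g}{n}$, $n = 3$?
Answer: $-632588998$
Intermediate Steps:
$l{\left(g \right)} = \frac{g}{3}$
$N{\left(A \right)} = 5$ ($N{\left(A \right)} = \left(4 + 3\right) - 2 = 7 - 2 = 5$)
$\left(13761 + N{\left(-195 \right)}\right) \left(-45910 + l{\left(-129 \right)}\right) = \left(13761 + 5\right) \left(-45910 + \frac{1}{3} \left(-129\right)\right) = 13766 \left(-45910 - 43\right) = 13766 \left(-45953\right) = -632588998$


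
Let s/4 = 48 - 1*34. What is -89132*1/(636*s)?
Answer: -22283/8904 ≈ -2.5026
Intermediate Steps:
s = 56 (s = 4*(48 - 1*34) = 4*(48 - 34) = 4*14 = 56)
-89132*1/(636*s) = -89132/(636*56) = -89132/35616 = -89132*1/35616 = -22283/8904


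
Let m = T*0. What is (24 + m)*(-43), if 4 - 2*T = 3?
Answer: -1032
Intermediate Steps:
T = 1/2 (T = 2 - 1/2*3 = 2 - 3/2 = 1/2 ≈ 0.50000)
m = 0 (m = (1/2)*0 = 0)
(24 + m)*(-43) = (24 + 0)*(-43) = 24*(-43) = -1032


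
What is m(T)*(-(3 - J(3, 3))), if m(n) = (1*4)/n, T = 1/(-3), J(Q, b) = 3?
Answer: 0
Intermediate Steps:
T = -⅓ ≈ -0.33333
m(n) = 4/n
m(T)*(-(3 - J(3, 3))) = (4/(-⅓))*(-(3 - 1*3)) = (4*(-3))*(-(3 - 3)) = -(-12)*0 = -12*0 = 0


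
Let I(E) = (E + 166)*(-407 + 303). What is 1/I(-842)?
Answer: 1/70304 ≈ 1.4224e-5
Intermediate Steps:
I(E) = -17264 - 104*E (I(E) = (166 + E)*(-104) = -17264 - 104*E)
1/I(-842) = 1/(-17264 - 104*(-842)) = 1/(-17264 + 87568) = 1/70304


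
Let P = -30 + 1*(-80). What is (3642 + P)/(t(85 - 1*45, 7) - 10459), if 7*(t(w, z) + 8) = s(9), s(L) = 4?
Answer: -24724/73265 ≈ -0.33746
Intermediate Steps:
t(w, z) = -52/7 (t(w, z) = -8 + (⅐)*4 = -8 + 4/7 = -52/7)
P = -110 (P = -30 - 80 = -110)
(3642 + P)/(t(85 - 1*45, 7) - 10459) = (3642 - 110)/(-52/7 - 10459) = 3532/(-73265/7) = 3532*(-7/73265) = -24724/73265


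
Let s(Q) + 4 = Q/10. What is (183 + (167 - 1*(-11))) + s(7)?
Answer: 3577/10 ≈ 357.70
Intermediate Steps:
s(Q) = -4 + Q/10
(183 + (167 - 1*(-11))) + s(7) = (183 + (167 - 1*(-11))) + (-4 + (⅒)*7) = (183 + (167 + 11)) + (-4 + 7/10) = (183 + 178) - 33/10 = 361 - 33/10 = 3577/10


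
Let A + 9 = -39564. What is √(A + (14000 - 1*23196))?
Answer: I*√48769 ≈ 220.84*I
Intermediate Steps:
A = -39573 (A = -9 - 39564 = -39573)
√(A + (14000 - 1*23196)) = √(-39573 + (14000 - 1*23196)) = √(-39573 + (14000 - 23196)) = √(-39573 - 9196) = √(-48769) = I*√48769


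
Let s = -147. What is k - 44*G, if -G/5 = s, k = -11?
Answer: -32351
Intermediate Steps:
G = 735 (G = -5*(-147) = 735)
k - 44*G = -11 - 44*735 = -11 - 32340 = -32351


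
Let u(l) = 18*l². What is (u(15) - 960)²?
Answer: 9548100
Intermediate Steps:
(u(15) - 960)² = (18*15² - 960)² = (18*225 - 960)² = (4050 - 960)² = 3090² = 9548100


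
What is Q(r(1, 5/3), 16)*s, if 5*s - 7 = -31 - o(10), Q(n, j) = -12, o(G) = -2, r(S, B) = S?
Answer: 264/5 ≈ 52.800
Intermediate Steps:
s = -22/5 (s = 7/5 + (-31 - 1*(-2))/5 = 7/5 + (-31 + 2)/5 = 7/5 + (1/5)*(-29) = 7/5 - 29/5 = -22/5 ≈ -4.4000)
Q(r(1, 5/3), 16)*s = -12*(-22/5) = 264/5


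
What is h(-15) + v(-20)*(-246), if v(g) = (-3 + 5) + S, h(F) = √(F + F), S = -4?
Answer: 492 + I*√30 ≈ 492.0 + 5.4772*I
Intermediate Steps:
h(F) = √2*√F (h(F) = √(2*F) = √2*√F)
v(g) = -2 (v(g) = (-3 + 5) - 4 = 2 - 4 = -2)
h(-15) + v(-20)*(-246) = √2*√(-15) - 2*(-246) = √2*(I*√15) + 492 = I*√30 + 492 = 492 + I*√30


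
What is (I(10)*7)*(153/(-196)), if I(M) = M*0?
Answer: 0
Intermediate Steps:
I(M) = 0
(I(10)*7)*(153/(-196)) = (0*7)*(153/(-196)) = 0*(153*(-1/196)) = 0*(-153/196) = 0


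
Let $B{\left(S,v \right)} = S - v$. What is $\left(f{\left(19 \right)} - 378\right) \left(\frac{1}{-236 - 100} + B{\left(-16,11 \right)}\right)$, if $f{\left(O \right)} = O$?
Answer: $\frac{3257207}{336} \approx 9694.1$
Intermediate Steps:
$\left(f{\left(19 \right)} - 378\right) \left(\frac{1}{-236 - 100} + B{\left(-16,11 \right)}\right) = \left(19 - 378\right) \left(\frac{1}{-236 - 100} - 27\right) = - 359 \left(\frac{1}{-336} - 27\right) = - 359 \left(- \frac{1}{336} - 27\right) = \left(-359\right) \left(- \frac{9073}{336}\right) = \frac{3257207}{336}$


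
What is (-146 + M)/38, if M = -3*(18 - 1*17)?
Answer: -149/38 ≈ -3.9211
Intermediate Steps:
M = -3 (M = -3*(18 - 17) = -3*1 = -3)
(-146 + M)/38 = (-146 - 3)/38 = (1/38)*(-149) = -149/38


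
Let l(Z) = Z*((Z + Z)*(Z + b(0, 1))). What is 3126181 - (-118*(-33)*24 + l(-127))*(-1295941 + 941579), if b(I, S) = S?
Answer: -1407186802643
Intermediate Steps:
l(Z) = 2*Z²*(1 + Z) (l(Z) = Z*((Z + Z)*(Z + 1)) = Z*((2*Z)*(1 + Z)) = Z*(2*Z*(1 + Z)) = 2*Z²*(1 + Z))
3126181 - (-118*(-33)*24 + l(-127))*(-1295941 + 941579) = 3126181 - (-118*(-33)*24 + 2*(-127)²*(1 - 127))*(-1295941 + 941579) = 3126181 - (3894*24 + 2*16129*(-126))*(-354362) = 3126181 - (93456 - 4064508)*(-354362) = 3126181 - (-3971052)*(-354362) = 3126181 - 1*1407189928824 = 3126181 - 1407189928824 = -1407186802643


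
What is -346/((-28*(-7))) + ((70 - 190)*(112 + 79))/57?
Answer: -752007/1862 ≈ -403.87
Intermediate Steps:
-346/((-28*(-7))) + ((70 - 190)*(112 + 79))/57 = -346/196 - 120*191*(1/57) = -346*1/196 - 22920*1/57 = -173/98 - 7640/19 = -752007/1862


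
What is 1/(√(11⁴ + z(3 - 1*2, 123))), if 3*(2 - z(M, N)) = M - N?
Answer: √2697/6293 ≈ 0.0082524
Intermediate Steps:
z(M, N) = 2 - M/3 + N/3 (z(M, N) = 2 - (M - N)/3 = 2 + (-M/3 + N/3) = 2 - M/3 + N/3)
1/(√(11⁴ + z(3 - 1*2, 123))) = 1/(√(11⁴ + (2 - (3 - 1*2)/3 + (⅓)*123))) = 1/(√(14641 + (2 - (3 - 2)/3 + 41))) = 1/(√(14641 + (2 - ⅓*1 + 41))) = 1/(√(14641 + (2 - ⅓ + 41))) = 1/(√(14641 + 128/3)) = 1/(√(44051/3)) = 1/(7*√2697/3) = √2697/6293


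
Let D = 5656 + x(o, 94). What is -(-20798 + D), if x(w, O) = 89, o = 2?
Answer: 15053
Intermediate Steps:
D = 5745 (D = 5656 + 89 = 5745)
-(-20798 + D) = -(-20798 + 5745) = -1*(-15053) = 15053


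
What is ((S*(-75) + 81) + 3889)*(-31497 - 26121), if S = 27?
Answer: -112067010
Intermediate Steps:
((S*(-75) + 81) + 3889)*(-31497 - 26121) = ((27*(-75) + 81) + 3889)*(-31497 - 26121) = ((-2025 + 81) + 3889)*(-57618) = (-1944 + 3889)*(-57618) = 1945*(-57618) = -112067010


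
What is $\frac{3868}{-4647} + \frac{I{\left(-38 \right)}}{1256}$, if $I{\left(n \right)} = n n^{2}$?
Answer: $- \frac{32481049}{729579} \approx -44.52$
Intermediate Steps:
$I{\left(n \right)} = n^{3}$
$\frac{3868}{-4647} + \frac{I{\left(-38 \right)}}{1256} = \frac{3868}{-4647} + \frac{\left(-38\right)^{3}}{1256} = 3868 \left(- \frac{1}{4647}\right) - \frac{6859}{157} = - \frac{3868}{4647} - \frac{6859}{157} = - \frac{32481049}{729579}$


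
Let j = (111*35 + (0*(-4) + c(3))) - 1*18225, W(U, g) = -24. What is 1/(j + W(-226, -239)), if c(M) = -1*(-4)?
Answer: -1/14360 ≈ -6.9638e-5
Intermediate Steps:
c(M) = 4
j = -14336 (j = (111*35 + (0*(-4) + 4)) - 1*18225 = (3885 + (0 + 4)) - 18225 = (3885 + 4) - 18225 = 3889 - 18225 = -14336)
1/(j + W(-226, -239)) = 1/(-14336 - 24) = 1/(-14360) = -1/14360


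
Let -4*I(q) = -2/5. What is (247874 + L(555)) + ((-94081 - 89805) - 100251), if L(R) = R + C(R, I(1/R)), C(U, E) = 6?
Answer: -35702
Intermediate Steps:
I(q) = ⅒ (I(q) = -(-1)/(2*5) = -¼*(-⅖) = ⅒)
L(R) = 6 + R (L(R) = R + 6 = 6 + R)
(247874 + L(555)) + ((-94081 - 89805) - 100251) = (247874 + (6 + 555)) + ((-94081 - 89805) - 100251) = (247874 + 561) + (-183886 - 100251) = 248435 - 284137 = -35702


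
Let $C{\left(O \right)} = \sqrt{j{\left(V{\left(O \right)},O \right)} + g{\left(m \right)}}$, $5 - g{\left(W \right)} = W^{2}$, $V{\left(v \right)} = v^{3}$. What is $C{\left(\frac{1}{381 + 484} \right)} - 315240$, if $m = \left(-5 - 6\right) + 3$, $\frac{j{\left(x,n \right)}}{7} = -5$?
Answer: $-315240 + i \sqrt{94} \approx -3.1524 \cdot 10^{5} + 9.6954 i$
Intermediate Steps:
$j{\left(x,n \right)} = -35$ ($j{\left(x,n \right)} = 7 \left(-5\right) = -35$)
$m = -8$ ($m = -11 + 3 = -8$)
$g{\left(W \right)} = 5 - W^{2}$
$C{\left(O \right)} = i \sqrt{94}$ ($C{\left(O \right)} = \sqrt{-35 + \left(5 - \left(-8\right)^{2}\right)} = \sqrt{-35 + \left(5 - 64\right)} = \sqrt{-35 - 59} = \sqrt{-94} = i \sqrt{94}$)
$C{\left(\frac{1}{381 + 484} \right)} - 315240 = i \sqrt{94} - 315240 = -315240 + i \sqrt{94}$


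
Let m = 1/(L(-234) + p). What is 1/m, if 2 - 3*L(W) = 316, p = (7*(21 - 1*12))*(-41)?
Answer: -8063/3 ≈ -2687.7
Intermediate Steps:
p = -2583 (p = (7*(21 - 12))*(-41) = (7*9)*(-41) = 63*(-41) = -2583)
L(W) = -314/3 (L(W) = 2/3 - 1/3*316 = 2/3 - 316/3 = -314/3)
m = -3/8063 (m = 1/(-314/3 - 2583) = 1/(-8063/3) = -3/8063 ≈ -0.00037207)
1/m = 1/(-3/8063) = -8063/3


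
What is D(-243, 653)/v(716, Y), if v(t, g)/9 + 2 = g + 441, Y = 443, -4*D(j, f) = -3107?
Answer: 3107/31752 ≈ 0.097852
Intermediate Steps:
D(j, f) = 3107/4 (D(j, f) = -¼*(-3107) = 3107/4)
v(t, g) = 3951 + 9*g (v(t, g) = -18 + 9*(g + 441) = -18 + 9*(441 + g) = -18 + (3969 + 9*g) = 3951 + 9*g)
D(-243, 653)/v(716, Y) = 3107/(4*(3951 + 9*443)) = 3107/(4*(3951 + 3987)) = (3107/4)/7938 = (3107/4)*(1/7938) = 3107/31752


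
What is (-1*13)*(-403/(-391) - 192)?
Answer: 970697/391 ≈ 2482.6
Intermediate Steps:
(-1*13)*(-403/(-391) - 192) = -13*(-403*(-1/391) - 192) = -13*(403/391 - 192) = -13*(-74669/391) = 970697/391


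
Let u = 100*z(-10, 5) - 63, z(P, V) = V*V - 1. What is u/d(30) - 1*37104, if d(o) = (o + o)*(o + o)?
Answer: -44524021/1200 ≈ -37103.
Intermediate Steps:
z(P, V) = -1 + V² (z(P, V) = V² - 1 = -1 + V²)
d(o) = 4*o² (d(o) = (2*o)*(2*o) = 4*o²)
u = 2337 (u = 100*(-1 + 5²) - 63 = 100*(-1 + 25) - 63 = 100*24 - 63 = 2400 - 63 = 2337)
u/d(30) - 1*37104 = 2337/((4*30²)) - 1*37104 = 2337/((4*900)) - 37104 = 2337/3600 - 37104 = 2337*(1/3600) - 37104 = 779/1200 - 37104 = -44524021/1200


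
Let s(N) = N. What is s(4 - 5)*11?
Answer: -11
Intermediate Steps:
s(4 - 5)*11 = (4 - 5)*11 = -1*11 = -11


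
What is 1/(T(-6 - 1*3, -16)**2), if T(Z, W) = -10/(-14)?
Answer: 49/25 ≈ 1.9600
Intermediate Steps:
T(Z, W) = 5/7 (T(Z, W) = -10*(-1/14) = 5/7)
1/(T(-6 - 1*3, -16)**2) = 1/((5/7)**2) = 1/(25/49) = 49/25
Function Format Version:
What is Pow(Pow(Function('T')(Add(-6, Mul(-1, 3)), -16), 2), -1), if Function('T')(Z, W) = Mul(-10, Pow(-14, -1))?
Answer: Rational(49, 25) ≈ 1.9600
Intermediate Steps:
Function('T')(Z, W) = Rational(5, 7) (Function('T')(Z, W) = Mul(-10, Rational(-1, 14)) = Rational(5, 7))
Pow(Pow(Function('T')(Add(-6, Mul(-1, 3)), -16), 2), -1) = Pow(Pow(Rational(5, 7), 2), -1) = Pow(Rational(25, 49), -1) = Rational(49, 25)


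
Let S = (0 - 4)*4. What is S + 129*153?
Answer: 19721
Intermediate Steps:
S = -16 (S = -4*4 = -16)
S + 129*153 = -16 + 129*153 = -16 + 19737 = 19721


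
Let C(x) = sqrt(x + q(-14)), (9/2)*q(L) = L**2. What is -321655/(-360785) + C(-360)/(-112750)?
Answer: 64331/72157 - 2*I*sqrt(178)/169125 ≈ 0.89154 - 0.00015777*I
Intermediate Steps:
q(L) = 2*L**2/9
C(x) = sqrt(392/9 + x) (C(x) = sqrt(x + (2/9)*(-14)**2) = sqrt(x + (2/9)*196) = sqrt(x + 392/9) = sqrt(392/9 + x))
-321655/(-360785) + C(-360)/(-112750) = -321655/(-360785) + (sqrt(392 + 9*(-360))/3)/(-112750) = -321655*(-1/360785) + (sqrt(392 - 3240)/3)*(-1/112750) = 64331/72157 + (sqrt(-2848)/3)*(-1/112750) = 64331/72157 + ((4*I*sqrt(178))/3)*(-1/112750) = 64331/72157 + (4*I*sqrt(178)/3)*(-1/112750) = 64331/72157 - 2*I*sqrt(178)/169125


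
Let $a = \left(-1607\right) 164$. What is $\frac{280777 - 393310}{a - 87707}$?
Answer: $\frac{37511}{117085} \approx 0.32037$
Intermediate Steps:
$a = -263548$
$\frac{280777 - 393310}{a - 87707} = \frac{280777 - 393310}{-263548 - 87707} = - \frac{112533}{-351255} = \left(-112533\right) \left(- \frac{1}{351255}\right) = \frac{37511}{117085}$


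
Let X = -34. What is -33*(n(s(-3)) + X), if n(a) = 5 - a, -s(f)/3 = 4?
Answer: 561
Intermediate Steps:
s(f) = -12 (s(f) = -3*4 = -12)
-33*(n(s(-3)) + X) = -33*((5 - 1*(-12)) - 34) = -33*((5 + 12) - 34) = -33*(17 - 34) = -33*(-17) = 561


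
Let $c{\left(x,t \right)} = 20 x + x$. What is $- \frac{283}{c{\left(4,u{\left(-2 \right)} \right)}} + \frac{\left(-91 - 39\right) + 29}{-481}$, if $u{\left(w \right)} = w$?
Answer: $- \frac{127639}{40404} \approx -3.1591$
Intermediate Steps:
$c{\left(x,t \right)} = 21 x$
$- \frac{283}{c{\left(4,u{\left(-2 \right)} \right)}} + \frac{\left(-91 - 39\right) + 29}{-481} = - \frac{283}{21 \cdot 4} + \frac{\left(-91 - 39\right) + 29}{-481} = - \frac{283}{84} + \left(-130 + 29\right) \left(- \frac{1}{481}\right) = \left(-283\right) \frac{1}{84} - - \frac{101}{481} = - \frac{283}{84} + \frac{101}{481} = - \frac{127639}{40404}$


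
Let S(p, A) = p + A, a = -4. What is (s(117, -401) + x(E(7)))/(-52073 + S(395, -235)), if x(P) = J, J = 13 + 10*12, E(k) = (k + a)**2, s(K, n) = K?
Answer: -250/51913 ≈ -0.0048157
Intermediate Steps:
S(p, A) = A + p
E(k) = (-4 + k)**2 (E(k) = (k - 4)**2 = (-4 + k)**2)
J = 133 (J = 13 + 120 = 133)
x(P) = 133
(s(117, -401) + x(E(7)))/(-52073 + S(395, -235)) = (117 + 133)/(-52073 + (-235 + 395)) = 250/(-52073 + 160) = 250/(-51913) = 250*(-1/51913) = -250/51913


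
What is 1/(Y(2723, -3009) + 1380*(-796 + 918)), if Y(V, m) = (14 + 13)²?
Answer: 1/169089 ≈ 5.9140e-6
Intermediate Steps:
Y(V, m) = 729 (Y(V, m) = 27² = 729)
1/(Y(2723, -3009) + 1380*(-796 + 918)) = 1/(729 + 1380*(-796 + 918)) = 1/(729 + 1380*122) = 1/(729 + 168360) = 1/169089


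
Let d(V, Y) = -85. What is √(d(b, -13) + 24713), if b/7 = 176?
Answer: 2*√6157 ≈ 156.93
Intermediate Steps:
b = 1232 (b = 7*176 = 1232)
√(d(b, -13) + 24713) = √(-85 + 24713) = √24628 = 2*√6157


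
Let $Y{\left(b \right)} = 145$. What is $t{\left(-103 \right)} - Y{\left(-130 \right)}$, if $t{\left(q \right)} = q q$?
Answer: $10464$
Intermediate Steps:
$t{\left(q \right)} = q^{2}$
$t{\left(-103 \right)} - Y{\left(-130 \right)} = \left(-103\right)^{2} - 145 = 10609 - 145 = 10464$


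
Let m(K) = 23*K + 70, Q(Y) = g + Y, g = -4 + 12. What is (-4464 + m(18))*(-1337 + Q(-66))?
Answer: 5552100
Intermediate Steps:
g = 8
Q(Y) = 8 + Y
m(K) = 70 + 23*K
(-4464 + m(18))*(-1337 + Q(-66)) = (-4464 + (70 + 23*18))*(-1337 + (8 - 66)) = (-4464 + (70 + 414))*(-1337 - 58) = (-4464 + 484)*(-1395) = -3980*(-1395) = 5552100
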